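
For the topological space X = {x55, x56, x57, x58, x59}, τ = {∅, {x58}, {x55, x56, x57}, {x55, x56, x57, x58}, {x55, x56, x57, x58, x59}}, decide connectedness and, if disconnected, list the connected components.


(X, τ) is connected.

Find clopen sets (U ∈ τ with X ∖ U ∈ τ):
  U = ∅, X ∖ U = {x55, x56, x57, x58, x59} — both open, so U is clopen.
  U = {x55, x56, x57, x58, x59}, X ∖ U = ∅ — both open, so U is clopen.
Only trivial clopens (∅ and X) exist, so (X, τ) is connected.
Compute connected components by grouping points that agree on all clopens:
  component: {x55, x56, x57, x58, x59}


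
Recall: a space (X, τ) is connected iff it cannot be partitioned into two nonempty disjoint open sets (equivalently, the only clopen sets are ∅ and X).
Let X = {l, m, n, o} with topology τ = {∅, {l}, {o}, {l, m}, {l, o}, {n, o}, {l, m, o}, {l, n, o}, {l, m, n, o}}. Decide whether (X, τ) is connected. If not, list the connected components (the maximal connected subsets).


(X, τ) is disconnected; components = [{l, m}, {n, o}].

Find clopen sets (U ∈ τ with X ∖ U ∈ τ):
  U = ∅, X ∖ U = {l, m, n, o} — both open, so U is clopen.
  U = {l, m}, X ∖ U = {n, o} — both open, so U is clopen.
  U = {n, o}, X ∖ U = {l, m} — both open, so U is clopen.
  U = {l, m, n, o}, X ∖ U = ∅ — both open, so U is clopen.
Nontrivial clopen(s) exist: e.g. {l, m}. So (X, τ) is disconnected.
Compute connected components by grouping points that agree on all clopens:
  component: {l, m}
  component: {n, o}


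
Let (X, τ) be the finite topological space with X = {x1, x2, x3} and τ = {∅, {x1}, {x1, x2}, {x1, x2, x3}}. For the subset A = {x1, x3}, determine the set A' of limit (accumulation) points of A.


A' = {x2, x3}

For each x ∈ X, list the open sets U ∈ τ with x ∈ U, then check whether U ∩ (A ∖ {x}) ≠ ∅ for every such U.
  x = x1: open {x1} ∋ x has {x1} ∩ (A ∖ {x1}) = ∅, so x is NOT a limit point.
  x = x2: opens ∋ x are {x1, x2}, {x1, x2, x3}; each meets A ∖ {x2}, so x IS a limit point.
  x = x3: opens ∋ x are {x1, x2, x3}; each meets A ∖ {x3}, so x IS a limit point.
Collecting: A' = {x2, x3}.


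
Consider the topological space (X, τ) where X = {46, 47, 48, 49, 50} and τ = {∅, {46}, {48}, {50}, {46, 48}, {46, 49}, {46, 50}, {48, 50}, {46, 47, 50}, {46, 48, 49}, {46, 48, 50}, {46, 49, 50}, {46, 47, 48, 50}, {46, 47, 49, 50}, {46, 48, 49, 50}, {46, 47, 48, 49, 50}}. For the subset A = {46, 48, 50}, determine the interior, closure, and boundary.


int(A) = {46, 48, 50}, cl(A) = {46, 47, 48, 49, 50}, ∂A = {47, 49}.

Closed sets in (X, τ) are complements of opens:
  closed(X, τ) = {∅, {47}, {48}, {49}, {47, 48}, {47, 49}, {47, 50}, {48, 49}, {46, 47, 49}, {47, 48, 49}, {47, 48, 50}, {47, 49, 50}, {46, 47, 48, 49}, {46, 47, 49, 50}, {47, 48, 49, 50}, {46, 47, 48, 49, 50}}.
int(A) = ⋃ {U ∈ τ : U ⊆ A}. Opens contained in A: ∅, {46}, {48}, {50}, {46, 48}, {46, 50}, {48, 50}, {46, 48, 50}.
Taking the union of these: int(A) = {46, 48, 50}.
cl(A) = ⋂ {C closed : A ⊆ C}. Closed sets containing A: {46, 47, 48, 49, 50}.
Intersecting these: cl(A) = {46, 47, 48, 49, 50}.
∂A = cl(A) ∖ int(A) = {46, 47, 48, 49, 50} ∖ {46, 48, 50} = {47, 49}.


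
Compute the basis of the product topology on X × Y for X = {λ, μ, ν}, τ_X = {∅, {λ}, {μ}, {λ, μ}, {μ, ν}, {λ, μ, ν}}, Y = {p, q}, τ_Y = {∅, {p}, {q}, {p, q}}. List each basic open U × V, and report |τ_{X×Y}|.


Basis B = {∅ × ∅, {λ} × {p}, {λ} × {q}, {μ} × {p}, {μ} × {q}, {λ} × {p, q}, {λ, μ} × {p}, {λ, μ} × {q}, {μ} × {p, q}, {μ, ν} × {p}, {μ, ν} × {q}, {λ, μ, ν} × {p}, {λ, μ, ν} × {q}, {λ, μ} × {p, q}, {μ, ν} × {p, q}, {λ, μ, ν} × {p, q}}; |τ_{X×Y}| = 36.

Enumerate products U × V with U ∈ τ_X, V ∈ τ_Y (deduplicated):
  ∅ × ∅ = {} (∅)
  {λ} × {p} = {(λ,p)}
  {λ} × {q} = {(λ,q)}
  {μ} × {p} = {(μ,p)}
  {μ} × {q} = {(μ,q)}
  {λ} × {p, q} = {(λ,p), (λ,q)}
  {λ, μ} × {p} = {(λ,p), (μ,p)}
  {λ, μ} × {q} = {(λ,q), (μ,q)}
  {μ} × {p, q} = {(μ,p), (μ,q)}
  {μ, ν} × {p} = {(μ,p), (ν,p)}
  {μ, ν} × {q} = {(μ,q), (ν,q)}
  {λ, μ, ν} × {p} = {(λ,p), (μ,p), (ν,p)}
  {λ, μ, ν} × {q} = {(λ,q), (μ,q), (ν,q)}
  {λ, μ} × {p, q} = {(λ,p), (λ,q), (μ,p), (μ,q)}
  {μ, ν} × {p, q} = {(μ,p), (μ,q), (ν,p), (ν,q)}
  {λ, μ, ν} × {p, q} = {(λ,p), (λ,q), (μ,p), (μ,q), (ν,p), (ν,q)}
These 16 distinct sets form the basis B.
Close under arbitrary unions to get τ_{X×Y}; counting gives |τ_{X×Y}| = 36.


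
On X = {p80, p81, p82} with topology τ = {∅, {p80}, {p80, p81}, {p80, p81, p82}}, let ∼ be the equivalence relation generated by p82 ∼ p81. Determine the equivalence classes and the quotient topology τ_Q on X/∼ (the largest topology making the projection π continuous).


X/∼ = {[p80], [p81=p82]}; |τ_Q| = 3.

Equivalence classes: [p80], [p81=p82].
Quotient map π: X → X/∼ sends p80 ↦ [p80], p81 ↦ [p81=p82], p82 ↦ [p81=p82].
For each subset V ⊆ X/∼, compute π^{-1}(V) ⊆ X and check whether π^{-1}(V) ∈ τ. V is open in τ_Q iff π^{-1}(V) ∈ τ.
  V = {}: π^{-1}(V) = ∅ ∈ τ ✓.
  V = {[p80]}: π^{-1}(V) = {p80} ∈ τ ✓.
  V = {[p81=p82]}: π^{-1}(V) = {p81, p82} ∉ τ ✗.
  V = {[p80], [p81=p82]}: π^{-1}(V) = {p80, p81, p82} ∈ τ ✓.
Open sets in the quotient: τ_Q = {{}, {[p80]}, {[p80], [p81=p82]}} (3 elements).


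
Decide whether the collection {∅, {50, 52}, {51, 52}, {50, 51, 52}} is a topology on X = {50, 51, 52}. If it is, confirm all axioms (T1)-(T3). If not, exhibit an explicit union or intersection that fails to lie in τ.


τ is NOT a topology on X.

Axiom (T1): ∅ ∈ τ? Yes; X ∈ τ? Yes.
Axiom (T2/T3): check pairwise unions and intersections of members of τ.
Counterexample for (T3): {50, 52} ∩ {51, 52} = {52} ∉ τ. Therefore τ is NOT a topology.


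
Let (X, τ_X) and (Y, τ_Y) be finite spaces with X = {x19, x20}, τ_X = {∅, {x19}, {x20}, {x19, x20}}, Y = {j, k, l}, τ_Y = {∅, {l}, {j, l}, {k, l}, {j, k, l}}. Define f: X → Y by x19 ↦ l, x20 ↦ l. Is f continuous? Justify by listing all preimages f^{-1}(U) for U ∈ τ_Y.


f IS continuous.

Compute f^{-1}(U) for each U ∈ τ_Y:
  U = ∅: f^{-1}(U) = ∅ ∈ τ_X ✓.
  U = {l}: f^{-1}(U) = {x19, x20} ∈ τ_X ✓.
  U = {j, l}: f^{-1}(U) = {x19, x20} ∈ τ_X ✓.
  U = {k, l}: f^{-1}(U) = {x19, x20} ∈ τ_X ✓.
  U = {j, k, l}: f^{-1}(U) = {x19, x20} ∈ τ_X ✓.
Every preimage lies in τ_X, so f IS continuous.


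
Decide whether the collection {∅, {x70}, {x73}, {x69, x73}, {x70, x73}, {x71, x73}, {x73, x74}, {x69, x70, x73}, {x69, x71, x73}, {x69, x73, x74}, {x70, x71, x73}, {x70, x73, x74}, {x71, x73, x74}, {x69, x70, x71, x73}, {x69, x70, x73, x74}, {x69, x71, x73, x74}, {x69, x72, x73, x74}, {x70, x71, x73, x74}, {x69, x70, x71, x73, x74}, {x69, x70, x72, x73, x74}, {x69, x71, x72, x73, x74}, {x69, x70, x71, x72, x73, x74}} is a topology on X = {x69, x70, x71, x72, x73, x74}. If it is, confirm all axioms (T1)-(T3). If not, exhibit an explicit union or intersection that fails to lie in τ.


τ IS a topology on X.

Axiom (T1): ∅ ∈ τ? Yes; X ∈ τ? Yes.
Axiom (T2/T3): check pairwise unions and intersections of members of τ.
All pairwise intersections and unions checked — each lies in τ. Therefore τ satisfies (T1), (T2), (T3): it IS a topology on X.


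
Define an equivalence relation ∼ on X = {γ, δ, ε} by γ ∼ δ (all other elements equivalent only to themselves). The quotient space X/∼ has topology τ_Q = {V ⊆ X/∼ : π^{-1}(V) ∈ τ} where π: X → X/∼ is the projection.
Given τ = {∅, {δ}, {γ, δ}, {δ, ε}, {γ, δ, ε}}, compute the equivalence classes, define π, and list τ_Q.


X/∼ = {[γ=δ], [ε]}; |τ_Q| = 3.

Equivalence classes: [γ=δ], [ε].
Quotient map π: X → X/∼ sends γ ↦ [γ=δ], δ ↦ [γ=δ], ε ↦ [ε].
For each subset V ⊆ X/∼, compute π^{-1}(V) ⊆ X and check whether π^{-1}(V) ∈ τ. V is open in τ_Q iff π^{-1}(V) ∈ τ.
  V = {}: π^{-1}(V) = ∅ ∈ τ ✓.
  V = {[γ=δ]}: π^{-1}(V) = {γ, δ} ∈ τ ✓.
  V = {[ε]}: π^{-1}(V) = {ε} ∉ τ ✗.
  V = {[γ=δ], [ε]}: π^{-1}(V) = {γ, δ, ε} ∈ τ ✓.
Open sets in the quotient: τ_Q = {{}, {[γ=δ]}, {[γ=δ], [ε]}} (3 elements).


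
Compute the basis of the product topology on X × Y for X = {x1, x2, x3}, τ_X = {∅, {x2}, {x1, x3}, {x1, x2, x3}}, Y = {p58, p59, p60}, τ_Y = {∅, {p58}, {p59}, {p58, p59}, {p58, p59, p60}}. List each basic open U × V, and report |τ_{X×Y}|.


Basis B = {∅ × ∅, {x2} × {p58}, {x2} × {p59}, {x1, x3} × {p58}, {x1, x3} × {p59}, {x2} × {p58, p59}, {x1, x2, x3} × {p58}, {x1, x2, x3} × {p59}, {x2} × {p58, p59, p60}, {x1, x3} × {p58, p59}, {x1, x3} × {p58, p59, p60}, {x1, x2, x3} × {p58, p59}, {x1, x2, x3} × {p58, p59, p60}}; |τ_{X×Y}| = 25.

Enumerate products U × V with U ∈ τ_X, V ∈ τ_Y (deduplicated):
  ∅ × ∅ = {} (∅)
  {x2} × {p58} = {(x2,p58)}
  {x2} × {p59} = {(x2,p59)}
  {x1, x3} × {p58} = {(x1,p58), (x3,p58)}
  {x1, x3} × {p59} = {(x1,p59), (x3,p59)}
  {x2} × {p58, p59} = {(x2,p58), (x2,p59)}
  {x1, x2, x3} × {p58} = {(x1,p58), (x2,p58), (x3,p58)}
  {x1, x2, x3} × {p59} = {(x1,p59), (x2,p59), (x3,p59)}
  {x2} × {p58, p59, p60} = {(x2,p58), (x2,p59), (x2,p60)}
  {x1, x3} × {p58, p59} = {(x1,p58), (x1,p59), (x3,p58), (x3,p59)}
  {x1, x3} × {p58, p59, p60} = {(x1,p58), (x1,p59), (x1,p60), (x3,p58), (x3,p59), (x3,p60)}
  {x1, x2, x3} × {p58, p59} = {(x1,p58), (x1,p59), (x2,p58), (x2,p59), (x3,p58), (x3,p59)}
  {x1, x2, x3} × {p58, p59, p60} = {(x1,p58), (x1,p59), (x1,p60), (x2,p58), (x2,p59), (x2,p60), (x3,p58), (x3,p59), (x3,p60)}
These 13 distinct sets form the basis B.
Close under arbitrary unions to get τ_{X×Y}; counting gives |τ_{X×Y}| = 25.


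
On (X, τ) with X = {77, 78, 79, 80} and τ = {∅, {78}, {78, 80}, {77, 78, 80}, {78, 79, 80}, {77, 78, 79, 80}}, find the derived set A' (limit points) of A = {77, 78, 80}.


A' = {77, 79, 80}

For each x ∈ X, list the open sets U ∈ τ with x ∈ U, then check whether U ∩ (A ∖ {x}) ≠ ∅ for every such U.
  x = 77: opens ∋ x are {77, 78, 80}, {77, 78, 79, 80}; each meets A ∖ {77}, so x IS a limit point.
  x = 78: open {78} ∋ x has {78} ∩ (A ∖ {78}) = ∅, so x is NOT a limit point.
  x = 79: opens ∋ x are {78, 79, 80}, {77, 78, 79, 80}; each meets A ∖ {79}, so x IS a limit point.
  x = 80: opens ∋ x are {78, 80}, {77, 78, 80}, {78, 79, 80}, {77, 78, 79, 80}; each meets A ∖ {80}, so x IS a limit point.
Collecting: A' = {77, 79, 80}.


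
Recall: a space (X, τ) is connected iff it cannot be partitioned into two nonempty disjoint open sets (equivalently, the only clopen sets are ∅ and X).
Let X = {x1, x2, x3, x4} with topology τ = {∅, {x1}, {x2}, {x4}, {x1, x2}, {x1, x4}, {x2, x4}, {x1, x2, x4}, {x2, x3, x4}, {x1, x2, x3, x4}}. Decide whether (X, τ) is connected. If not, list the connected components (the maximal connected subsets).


(X, τ) is disconnected; components = [{x1}, {x2, x3, x4}].

Find clopen sets (U ∈ τ with X ∖ U ∈ τ):
  U = ∅, X ∖ U = {x1, x2, x3, x4} — both open, so U is clopen.
  U = {x1}, X ∖ U = {x2, x3, x4} — both open, so U is clopen.
  U = {x2, x3, x4}, X ∖ U = {x1} — both open, so U is clopen.
  U = {x1, x2, x3, x4}, X ∖ U = ∅ — both open, so U is clopen.
Nontrivial clopen(s) exist: e.g. {x1}. So (X, τ) is disconnected.
Compute connected components by grouping points that agree on all clopens:
  component: {x1}
  component: {x2, x3, x4}


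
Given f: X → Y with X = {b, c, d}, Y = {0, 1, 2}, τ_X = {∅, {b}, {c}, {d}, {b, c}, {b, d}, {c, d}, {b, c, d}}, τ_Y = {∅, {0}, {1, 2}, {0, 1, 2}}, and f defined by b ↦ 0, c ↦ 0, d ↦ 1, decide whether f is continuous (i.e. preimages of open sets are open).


f IS continuous.

Compute f^{-1}(U) for each U ∈ τ_Y:
  U = ∅: f^{-1}(U) = ∅ ∈ τ_X ✓.
  U = {0}: f^{-1}(U) = {b, c} ∈ τ_X ✓.
  U = {1, 2}: f^{-1}(U) = {d} ∈ τ_X ✓.
  U = {0, 1, 2}: f^{-1}(U) = {b, c, d} ∈ τ_X ✓.
Every preimage lies in τ_X, so f IS continuous.


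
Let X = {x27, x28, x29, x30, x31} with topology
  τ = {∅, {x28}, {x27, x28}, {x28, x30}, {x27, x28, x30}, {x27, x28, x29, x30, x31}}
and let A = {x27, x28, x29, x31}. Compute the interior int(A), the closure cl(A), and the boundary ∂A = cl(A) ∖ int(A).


int(A) = {x27, x28}, cl(A) = {x27, x28, x29, x30, x31}, ∂A = {x29, x30, x31}.

Closed sets in (X, τ) are complements of opens:
  closed(X, τ) = {∅, {x29, x31}, {x27, x29, x31}, {x29, x30, x31}, {x27, x29, x30, x31}, {x27, x28, x29, x30, x31}}.
int(A) = ⋃ {U ∈ τ : U ⊆ A}. Opens contained in A: ∅, {x28}, {x27, x28}.
Taking the union of these: int(A) = {x27, x28}.
cl(A) = ⋂ {C closed : A ⊆ C}. Closed sets containing A: {x27, x28, x29, x30, x31}.
Intersecting these: cl(A) = {x27, x28, x29, x30, x31}.
∂A = cl(A) ∖ int(A) = {x27, x28, x29, x30, x31} ∖ {x27, x28} = {x29, x30, x31}.


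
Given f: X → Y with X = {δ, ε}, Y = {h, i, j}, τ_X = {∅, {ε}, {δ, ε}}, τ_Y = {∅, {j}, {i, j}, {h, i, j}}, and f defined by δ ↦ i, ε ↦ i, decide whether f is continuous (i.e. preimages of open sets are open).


f IS continuous.

Compute f^{-1}(U) for each U ∈ τ_Y:
  U = ∅: f^{-1}(U) = ∅ ∈ τ_X ✓.
  U = {j}: f^{-1}(U) = ∅ ∈ τ_X ✓.
  U = {i, j}: f^{-1}(U) = {δ, ε} ∈ τ_X ✓.
  U = {h, i, j}: f^{-1}(U) = {δ, ε} ∈ τ_X ✓.
Every preimage lies in τ_X, so f IS continuous.


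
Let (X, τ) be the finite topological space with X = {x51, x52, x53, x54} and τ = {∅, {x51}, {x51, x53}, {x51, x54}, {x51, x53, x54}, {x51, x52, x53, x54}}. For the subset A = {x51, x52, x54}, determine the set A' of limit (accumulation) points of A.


A' = {x52, x53, x54}

For each x ∈ X, list the open sets U ∈ τ with x ∈ U, then check whether U ∩ (A ∖ {x}) ≠ ∅ for every such U.
  x = x51: open {x51} ∋ x has {x51} ∩ (A ∖ {x51}) = ∅, so x is NOT a limit point.
  x = x52: opens ∋ x are {x51, x52, x53, x54}; each meets A ∖ {x52}, so x IS a limit point.
  x = x53: opens ∋ x are {x51, x53}, {x51, x53, x54}, {x51, x52, x53, x54}; each meets A ∖ {x53}, so x IS a limit point.
  x = x54: opens ∋ x are {x51, x54}, {x51, x53, x54}, {x51, x52, x53, x54}; each meets A ∖ {x54}, so x IS a limit point.
Collecting: A' = {x52, x53, x54}.


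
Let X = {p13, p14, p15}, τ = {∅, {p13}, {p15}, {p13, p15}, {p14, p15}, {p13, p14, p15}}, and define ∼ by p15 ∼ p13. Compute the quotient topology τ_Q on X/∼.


X/∼ = {[p13=p15], [p14]}; |τ_Q| = 3.

Equivalence classes: [p13=p15], [p14].
Quotient map π: X → X/∼ sends p13 ↦ [p13=p15], p14 ↦ [p14], p15 ↦ [p13=p15].
For each subset V ⊆ X/∼, compute π^{-1}(V) ⊆ X and check whether π^{-1}(V) ∈ τ. V is open in τ_Q iff π^{-1}(V) ∈ τ.
  V = {}: π^{-1}(V) = ∅ ∈ τ ✓.
  V = {[p13=p15]}: π^{-1}(V) = {p13, p15} ∈ τ ✓.
  V = {[p14]}: π^{-1}(V) = {p14} ∉ τ ✗.
  V = {[p13=p15], [p14]}: π^{-1}(V) = {p13, p14, p15} ∈ τ ✓.
Open sets in the quotient: τ_Q = {{}, {[p13=p15]}, {[p13=p15], [p14]}} (3 elements).


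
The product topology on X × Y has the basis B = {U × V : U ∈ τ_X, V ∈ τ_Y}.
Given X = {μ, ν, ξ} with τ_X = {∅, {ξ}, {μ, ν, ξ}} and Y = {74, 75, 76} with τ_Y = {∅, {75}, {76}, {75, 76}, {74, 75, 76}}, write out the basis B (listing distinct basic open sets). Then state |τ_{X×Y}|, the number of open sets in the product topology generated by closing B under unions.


Basis B = {∅ × ∅, {ξ} × {75}, {ξ} × {76}, {ξ} × {75, 76}, {μ, ν, ξ} × {75}, {μ, ν, ξ} × {76}, {ξ} × {74, 75, 76}, {μ, ν, ξ} × {75, 76}, {μ, ν, ξ} × {74, 75, 76}}; |τ_{X×Y}| = 14.

Enumerate products U × V with U ∈ τ_X, V ∈ τ_Y (deduplicated):
  ∅ × ∅ = {} (∅)
  {ξ} × {75} = {(ξ,75)}
  {ξ} × {76} = {(ξ,76)}
  {ξ} × {75, 76} = {(ξ,75), (ξ,76)}
  {μ, ν, ξ} × {75} = {(μ,75), (ν,75), (ξ,75)}
  {μ, ν, ξ} × {76} = {(μ,76), (ν,76), (ξ,76)}
  {ξ} × {74, 75, 76} = {(ξ,74), (ξ,75), (ξ,76)}
  {μ, ν, ξ} × {75, 76} = {(μ,75), (μ,76), (ν,75), (ν,76), (ξ,75), (ξ,76)}
  {μ, ν, ξ} × {74, 75, 76} = {(μ,74), (μ,75), (μ,76), (ν,74), (ν,75), (ν,76), (ξ,74), (ξ,75), (ξ,76)}
These 9 distinct sets form the basis B.
Close under arbitrary unions to get τ_{X×Y}; counting gives |τ_{X×Y}| = 14.


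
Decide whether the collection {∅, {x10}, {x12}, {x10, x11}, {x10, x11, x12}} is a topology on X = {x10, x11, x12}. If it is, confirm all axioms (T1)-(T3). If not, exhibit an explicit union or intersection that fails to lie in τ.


τ is NOT a topology on X.

Axiom (T1): ∅ ∈ τ? Yes; X ∈ τ? Yes.
Axiom (T2/T3): check pairwise unions and intersections of members of τ.
Counterexample for (T2): {x10} ∪ {x12} = {x10, x12} ∉ τ. Therefore τ is NOT a topology.


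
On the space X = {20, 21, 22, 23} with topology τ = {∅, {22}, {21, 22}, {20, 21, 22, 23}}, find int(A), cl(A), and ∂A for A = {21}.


int(A) = ∅, cl(A) = {20, 21, 23}, ∂A = {20, 21, 23}.

Closed sets in (X, τ) are complements of opens:
  closed(X, τ) = {∅, {20, 23}, {20, 21, 23}, {20, 21, 22, 23}}.
int(A) = ⋃ {U ∈ τ : U ⊆ A}. Opens contained in A: ∅.
Taking the union of these: int(A) = ∅.
cl(A) = ⋂ {C closed : A ⊆ C}. Closed sets containing A: {20, 21, 23}, {20, 21, 22, 23}.
Intersecting these: cl(A) = {20, 21, 23}.
∂A = cl(A) ∖ int(A) = {20, 21, 23} ∖ ∅ = {20, 21, 23}.


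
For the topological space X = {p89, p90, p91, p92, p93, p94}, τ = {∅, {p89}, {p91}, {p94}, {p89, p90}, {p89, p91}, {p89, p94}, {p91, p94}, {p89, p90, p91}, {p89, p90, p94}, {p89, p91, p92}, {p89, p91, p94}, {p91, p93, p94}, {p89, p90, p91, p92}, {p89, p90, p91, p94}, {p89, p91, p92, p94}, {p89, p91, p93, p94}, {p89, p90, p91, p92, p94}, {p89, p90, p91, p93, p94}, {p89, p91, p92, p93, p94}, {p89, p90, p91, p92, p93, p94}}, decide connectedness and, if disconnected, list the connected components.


(X, τ) is connected.

Find clopen sets (U ∈ τ with X ∖ U ∈ τ):
  U = ∅, X ∖ U = {p89, p90, p91, p92, p93, p94} — both open, so U is clopen.
  U = {p89, p90, p91, p92, p93, p94}, X ∖ U = ∅ — both open, so U is clopen.
Only trivial clopens (∅ and X) exist, so (X, τ) is connected.
Compute connected components by grouping points that agree on all clopens:
  component: {p89, p90, p91, p92, p93, p94}


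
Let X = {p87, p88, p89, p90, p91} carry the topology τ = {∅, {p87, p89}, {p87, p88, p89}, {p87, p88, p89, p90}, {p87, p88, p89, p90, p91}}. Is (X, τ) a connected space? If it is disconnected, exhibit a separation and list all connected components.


(X, τ) is connected.

Find clopen sets (U ∈ τ with X ∖ U ∈ τ):
  U = ∅, X ∖ U = {p87, p88, p89, p90, p91} — both open, so U is clopen.
  U = {p87, p88, p89, p90, p91}, X ∖ U = ∅ — both open, so U is clopen.
Only trivial clopens (∅ and X) exist, so (X, τ) is connected.
Compute connected components by grouping points that agree on all clopens:
  component: {p87, p88, p89, p90, p91}


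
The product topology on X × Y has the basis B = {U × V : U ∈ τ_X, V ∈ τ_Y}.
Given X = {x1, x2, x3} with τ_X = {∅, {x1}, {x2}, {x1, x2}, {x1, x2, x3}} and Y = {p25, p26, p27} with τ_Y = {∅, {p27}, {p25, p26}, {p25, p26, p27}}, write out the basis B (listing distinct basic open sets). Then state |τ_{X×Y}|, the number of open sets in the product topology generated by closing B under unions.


Basis B = {∅ × ∅, {x1} × {p27}, {x2} × {p27}, {x1} × {p25, p26}, {x1, x2} × {p27}, {x2} × {p25, p26}, {x1} × {p25, p26, p27}, {x1, x2, x3} × {p27}, {x2} × {p25, p26, p27}, {x1, x2} × {p25, p26}, {x1, x2} × {p25, p26, p27}, {x1, x2, x3} × {p25, p26}, {x1, x2, x3} × {p25, p26, p27}}; |τ_{X×Y}| = 25.

Enumerate products U × V with U ∈ τ_X, V ∈ τ_Y (deduplicated):
  ∅ × ∅ = {} (∅)
  {x1} × {p27} = {(x1,p27)}
  {x2} × {p27} = {(x2,p27)}
  {x1} × {p25, p26} = {(x1,p25), (x1,p26)}
  {x1, x2} × {p27} = {(x1,p27), (x2,p27)}
  {x2} × {p25, p26} = {(x2,p25), (x2,p26)}
  {x1} × {p25, p26, p27} = {(x1,p25), (x1,p26), (x1,p27)}
  {x1, x2, x3} × {p27} = {(x1,p27), (x2,p27), (x3,p27)}
  {x2} × {p25, p26, p27} = {(x2,p25), (x2,p26), (x2,p27)}
  {x1, x2} × {p25, p26} = {(x1,p25), (x1,p26), (x2,p25), (x2,p26)}
  {x1, x2} × {p25, p26, p27} = {(x1,p25), (x1,p26), (x1,p27), (x2,p25), (x2,p26), (x2,p27)}
  {x1, x2, x3} × {p25, p26} = {(x1,p25), (x1,p26), (x2,p25), (x2,p26), (x3,p25), (x3,p26)}
  {x1, x2, x3} × {p25, p26, p27} = {(x1,p25), (x1,p26), (x1,p27), (x2,p25), (x2,p26), (x2,p27), (x3,p25), (x3,p26), (x3,p27)}
These 13 distinct sets form the basis B.
Close under arbitrary unions to get τ_{X×Y}; counting gives |τ_{X×Y}| = 25.


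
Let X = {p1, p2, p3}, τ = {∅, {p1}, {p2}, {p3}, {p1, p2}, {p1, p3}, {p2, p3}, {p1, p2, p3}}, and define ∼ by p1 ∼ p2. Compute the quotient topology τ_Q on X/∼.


X/∼ = {[p1=p2], [p3]}; |τ_Q| = 4.

Equivalence classes: [p1=p2], [p3].
Quotient map π: X → X/∼ sends p1 ↦ [p1=p2], p2 ↦ [p1=p2], p3 ↦ [p3].
For each subset V ⊆ X/∼, compute π^{-1}(V) ⊆ X and check whether π^{-1}(V) ∈ τ. V is open in τ_Q iff π^{-1}(V) ∈ τ.
  V = {}: π^{-1}(V) = ∅ ∈ τ ✓.
  V = {[p1=p2]}: π^{-1}(V) = {p1, p2} ∈ τ ✓.
  V = {[p3]}: π^{-1}(V) = {p3} ∈ τ ✓.
  V = {[p1=p2], [p3]}: π^{-1}(V) = {p1, p2, p3} ∈ τ ✓.
Open sets in the quotient: τ_Q = {{}, {[p1=p2]}, {[p3]}, {[p1=p2], [p3]}} (4 elements).


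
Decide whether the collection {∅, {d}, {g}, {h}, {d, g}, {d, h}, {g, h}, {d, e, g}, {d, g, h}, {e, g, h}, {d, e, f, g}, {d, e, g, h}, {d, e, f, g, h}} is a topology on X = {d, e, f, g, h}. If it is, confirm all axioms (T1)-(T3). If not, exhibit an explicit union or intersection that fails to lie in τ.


τ is NOT a topology on X.

Axiom (T1): ∅ ∈ τ? Yes; X ∈ τ? Yes.
Axiom (T2/T3): check pairwise unions and intersections of members of τ.
Counterexample for (T3): {d, e, g} ∩ {e, g, h} = {e, g} ∉ τ. Therefore τ is NOT a topology.


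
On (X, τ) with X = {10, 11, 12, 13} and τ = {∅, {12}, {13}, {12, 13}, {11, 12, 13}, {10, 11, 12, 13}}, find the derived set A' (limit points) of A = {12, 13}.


A' = {10, 11}

For each x ∈ X, list the open sets U ∈ τ with x ∈ U, then check whether U ∩ (A ∖ {x}) ≠ ∅ for every such U.
  x = 10: opens ∋ x are {10, 11, 12, 13}; each meets A ∖ {10}, so x IS a limit point.
  x = 11: opens ∋ x are {11, 12, 13}, {10, 11, 12, 13}; each meets A ∖ {11}, so x IS a limit point.
  x = 12: open {12} ∋ x has {12} ∩ (A ∖ {12}) = ∅, so x is NOT a limit point.
  x = 13: open {13} ∋ x has {13} ∩ (A ∖ {13}) = ∅, so x is NOT a limit point.
Collecting: A' = {10, 11}.


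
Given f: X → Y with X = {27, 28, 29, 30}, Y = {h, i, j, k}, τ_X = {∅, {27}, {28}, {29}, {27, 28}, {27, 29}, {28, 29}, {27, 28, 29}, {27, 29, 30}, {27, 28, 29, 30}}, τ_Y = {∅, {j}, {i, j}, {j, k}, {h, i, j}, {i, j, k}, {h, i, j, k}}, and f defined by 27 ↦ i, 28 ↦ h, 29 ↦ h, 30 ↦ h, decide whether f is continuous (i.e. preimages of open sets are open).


f IS continuous.

Compute f^{-1}(U) for each U ∈ τ_Y:
  U = ∅: f^{-1}(U) = ∅ ∈ τ_X ✓.
  U = {j}: f^{-1}(U) = ∅ ∈ τ_X ✓.
  U = {i, j}: f^{-1}(U) = {27} ∈ τ_X ✓.
  U = {j, k}: f^{-1}(U) = ∅ ∈ τ_X ✓.
  U = {h, i, j}: f^{-1}(U) = {27, 28, 29, 30} ∈ τ_X ✓.
  U = {i, j, k}: f^{-1}(U) = {27} ∈ τ_X ✓.
  U = {h, i, j, k}: f^{-1}(U) = {27, 28, 29, 30} ∈ τ_X ✓.
Every preimage lies in τ_X, so f IS continuous.


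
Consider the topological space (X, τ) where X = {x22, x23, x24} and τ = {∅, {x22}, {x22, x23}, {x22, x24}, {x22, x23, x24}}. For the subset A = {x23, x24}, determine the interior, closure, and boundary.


int(A) = ∅, cl(A) = {x23, x24}, ∂A = {x23, x24}.

Closed sets in (X, τ) are complements of opens:
  closed(X, τ) = {∅, {x23}, {x24}, {x23, x24}, {x22, x23, x24}}.
int(A) = ⋃ {U ∈ τ : U ⊆ A}. Opens contained in A: ∅.
Taking the union of these: int(A) = ∅.
cl(A) = ⋂ {C closed : A ⊆ C}. Closed sets containing A: {x23, x24}, {x22, x23, x24}.
Intersecting these: cl(A) = {x23, x24}.
∂A = cl(A) ∖ int(A) = {x23, x24} ∖ ∅ = {x23, x24}.


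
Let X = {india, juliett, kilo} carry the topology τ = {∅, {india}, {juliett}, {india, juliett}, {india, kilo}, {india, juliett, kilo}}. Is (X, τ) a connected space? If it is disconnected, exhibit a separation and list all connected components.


(X, τ) is disconnected; components = [{juliett}, {india, kilo}].

Find clopen sets (U ∈ τ with X ∖ U ∈ τ):
  U = ∅, X ∖ U = {india, juliett, kilo} — both open, so U is clopen.
  U = {juliett}, X ∖ U = {india, kilo} — both open, so U is clopen.
  U = {india, kilo}, X ∖ U = {juliett} — both open, so U is clopen.
  U = {india, juliett, kilo}, X ∖ U = ∅ — both open, so U is clopen.
Nontrivial clopen(s) exist: e.g. {juliett}. So (X, τ) is disconnected.
Compute connected components by grouping points that agree on all clopens:
  component: {juliett}
  component: {india, kilo}


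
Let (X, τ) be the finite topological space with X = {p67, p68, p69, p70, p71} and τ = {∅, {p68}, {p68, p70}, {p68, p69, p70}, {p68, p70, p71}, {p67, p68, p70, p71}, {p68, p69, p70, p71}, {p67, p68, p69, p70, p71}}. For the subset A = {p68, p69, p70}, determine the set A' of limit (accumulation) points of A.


A' = {p67, p69, p70, p71}

For each x ∈ X, list the open sets U ∈ τ with x ∈ U, then check whether U ∩ (A ∖ {x}) ≠ ∅ for every such U.
  x = p67: opens ∋ x are {p67, p68, p70, p71}, {p67, p68, p69, p70, p71}; each meets A ∖ {p67}, so x IS a limit point.
  x = p68: open {p68} ∋ x has {p68} ∩ (A ∖ {p68}) = ∅, so x is NOT a limit point.
  x = p69: opens ∋ x are {p68, p69, p70}, {p68, p69, p70, p71}, {p67, p68, p69, p70, p71}; each meets A ∖ {p69}, so x IS a limit point.
  x = p70: opens ∋ x are {p68, p70}, {p68, p69, p70}, {p68, p70, p71}, {p67, p68, p70, p71}, {p68, p69, p70, p71}, {p67, p68, p69, p70, p71}; each meets A ∖ {p70}, so x IS a limit point.
  x = p71: opens ∋ x are {p68, p70, p71}, {p67, p68, p70, p71}, {p68, p69, p70, p71}, {p67, p68, p69, p70, p71}; each meets A ∖ {p71}, so x IS a limit point.
Collecting: A' = {p67, p69, p70, p71}.


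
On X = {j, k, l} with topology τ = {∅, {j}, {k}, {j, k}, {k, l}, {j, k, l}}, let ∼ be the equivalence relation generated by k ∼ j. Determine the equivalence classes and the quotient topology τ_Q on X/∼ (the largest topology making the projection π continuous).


X/∼ = {[j=k], [l]}; |τ_Q| = 3.

Equivalence classes: [j=k], [l].
Quotient map π: X → X/∼ sends j ↦ [j=k], k ↦ [j=k], l ↦ [l].
For each subset V ⊆ X/∼, compute π^{-1}(V) ⊆ X and check whether π^{-1}(V) ∈ τ. V is open in τ_Q iff π^{-1}(V) ∈ τ.
  V = {}: π^{-1}(V) = ∅ ∈ τ ✓.
  V = {[j=k]}: π^{-1}(V) = {j, k} ∈ τ ✓.
  V = {[l]}: π^{-1}(V) = {l} ∉ τ ✗.
  V = {[j=k], [l]}: π^{-1}(V) = {j, k, l} ∈ τ ✓.
Open sets in the quotient: τ_Q = {{}, {[j=k]}, {[j=k], [l]}} (3 elements).


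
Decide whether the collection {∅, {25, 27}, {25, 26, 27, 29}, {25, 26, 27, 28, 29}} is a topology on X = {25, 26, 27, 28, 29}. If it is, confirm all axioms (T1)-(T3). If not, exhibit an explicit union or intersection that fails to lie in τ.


τ IS a topology on X.

Axiom (T1): ∅ ∈ τ? Yes; X ∈ τ? Yes.
Axiom (T2/T3): check pairwise unions and intersections of members of τ.
All pairwise intersections and unions checked — each lies in τ. Therefore τ satisfies (T1), (T2), (T3): it IS a topology on X.


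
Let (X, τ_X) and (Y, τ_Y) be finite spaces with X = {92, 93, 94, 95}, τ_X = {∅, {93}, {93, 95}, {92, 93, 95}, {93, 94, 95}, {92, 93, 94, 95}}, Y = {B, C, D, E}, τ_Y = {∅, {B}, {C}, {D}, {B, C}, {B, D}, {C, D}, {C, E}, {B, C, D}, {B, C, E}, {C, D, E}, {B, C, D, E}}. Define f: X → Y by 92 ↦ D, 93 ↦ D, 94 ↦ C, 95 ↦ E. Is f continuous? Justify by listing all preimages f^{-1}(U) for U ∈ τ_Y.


f is NOT continuous.

Compute f^{-1}(U) for each U ∈ τ_Y:
  U = ∅: f^{-1}(U) = ∅ ∈ τ_X ✓.
  U = {B}: f^{-1}(U) = ∅ ∈ τ_X ✓.
  U = {C}: f^{-1}(U) = {94} ∉ τ_X ✗.
  U = {D}: f^{-1}(U) = {92, 93} ∉ τ_X ✗.
  U = {B, C}: f^{-1}(U) = {94} ∉ τ_X ✗.
  U = {B, D}: f^{-1}(U) = {92, 93} ∉ τ_X ✗.
  U = {C, D}: f^{-1}(U) = {92, 93, 94} ∉ τ_X ✗.
  U = {C, E}: f^{-1}(U) = {94, 95} ∉ τ_X ✗.
  U = {B, C, D}: f^{-1}(U) = {92, 93, 94} ∉ τ_X ✗.
  U = {B, C, E}: f^{-1}(U) = {94, 95} ∉ τ_X ✗.
  U = {C, D, E}: f^{-1}(U) = {92, 93, 94, 95} ∈ τ_X ✓.
  U = {B, C, D, E}: f^{-1}(U) = {92, 93, 94, 95} ∈ τ_X ✓.
Found U = {C} with f^{-1}(U) = {94} not in τ_X. Therefore f is NOT continuous.


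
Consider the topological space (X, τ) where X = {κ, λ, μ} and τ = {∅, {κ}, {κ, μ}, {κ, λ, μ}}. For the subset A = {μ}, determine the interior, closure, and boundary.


int(A) = ∅, cl(A) = {λ, μ}, ∂A = {λ, μ}.

Closed sets in (X, τ) are complements of opens:
  closed(X, τ) = {∅, {λ}, {λ, μ}, {κ, λ, μ}}.
int(A) = ⋃ {U ∈ τ : U ⊆ A}. Opens contained in A: ∅.
Taking the union of these: int(A) = ∅.
cl(A) = ⋂ {C closed : A ⊆ C}. Closed sets containing A: {λ, μ}, {κ, λ, μ}.
Intersecting these: cl(A) = {λ, μ}.
∂A = cl(A) ∖ int(A) = {λ, μ} ∖ ∅ = {λ, μ}.


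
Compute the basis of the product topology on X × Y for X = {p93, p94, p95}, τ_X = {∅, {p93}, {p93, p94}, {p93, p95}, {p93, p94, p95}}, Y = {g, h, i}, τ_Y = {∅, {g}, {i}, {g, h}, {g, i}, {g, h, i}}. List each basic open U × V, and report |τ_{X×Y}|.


Basis B = {∅ × ∅, {p93} × {g}, {p93} × {i}, {p93} × {g, h}, {p93} × {g, i}, {p93, p94} × {g}, {p93, p95} × {g}, {p93, p94} × {i}, {p93, p95} × {i}, {p93} × {g, h, i}, {p93, p94, p95} × {g}, {p93, p94, p95} × {i}, {p93, p94} × {g, h}, {p93, p95} × {g, h}, {p93, p94} × {g, i}, {p93, p95} × {g, i}, {p93, p94} × {g, h, i}, {p93, p95} × {g, h, i}, {p93, p94, p95} × {g, h}, {p93, p94, p95} × {g, i}, {p93, p94, p95} × {g, h, i}}; |τ_{X×Y}| = 70.

Enumerate products U × V with U ∈ τ_X, V ∈ τ_Y (deduplicated):
  ∅ × ∅ = {} (∅)
  {p93} × {g} = {(p93,g)}
  {p93} × {i} = {(p93,i)}
  {p93} × {g, h} = {(p93,g), (p93,h)}
  {p93} × {g, i} = {(p93,g), (p93,i)}
  {p93, p94} × {g} = {(p93,g), (p94,g)}
  {p93, p95} × {g} = {(p93,g), (p95,g)}
  {p93, p94} × {i} = {(p93,i), (p94,i)}
  {p93, p95} × {i} = {(p93,i), (p95,i)}
  {p93} × {g, h, i} = {(p93,g), (p93,h), (p93,i)}
  {p93, p94, p95} × {g} = {(p93,g), (p94,g), (p95,g)}
  {p93, p94, p95} × {i} = {(p93,i), (p94,i), (p95,i)}
  {p93, p94} × {g, h} = {(p93,g), (p93,h), (p94,g), (p94,h)}
  {p93, p95} × {g, h} = {(p93,g), (p93,h), (p95,g), (p95,h)}
  {p93, p94} × {g, i} = {(p93,g), (p93,i), (p94,g), (p94,i)}
  {p93, p95} × {g, i} = {(p93,g), (p93,i), (p95,g), (p95,i)}
  {p93, p94} × {g, h, i} = {(p93,g), (p93,h), (p93,i), (p94,g), (p94,h), (p94,i)}
  {p93, p95} × {g, h, i} = {(p93,g), (p93,h), (p93,i), (p95,g), (p95,h), (p95,i)}
  {p93, p94, p95} × {g, h} = {(p93,g), (p93,h), (p94,g), (p94,h), (p95,g), (p95,h)}
  {p93, p94, p95} × {g, i} = {(p93,g), (p93,i), (p94,g), (p94,i), (p95,g), (p95,i)}
  {p93, p94, p95} × {g, h, i} = {(p93,g), (p93,h), (p93,i), (p94,g), (p94,h), (p94,i), (p95,g), (p95,h), (p95,i)}
These 21 distinct sets form the basis B.
Close under arbitrary unions to get τ_{X×Y}; counting gives |τ_{X×Y}| = 70.


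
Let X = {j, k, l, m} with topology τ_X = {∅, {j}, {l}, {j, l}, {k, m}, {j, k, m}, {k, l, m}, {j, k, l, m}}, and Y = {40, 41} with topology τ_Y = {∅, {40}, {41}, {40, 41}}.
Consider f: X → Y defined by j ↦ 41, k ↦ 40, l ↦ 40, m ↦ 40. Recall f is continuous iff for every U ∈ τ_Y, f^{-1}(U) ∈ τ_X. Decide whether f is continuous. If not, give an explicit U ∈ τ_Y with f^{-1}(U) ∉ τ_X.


f IS continuous.

Compute f^{-1}(U) for each U ∈ τ_Y:
  U = ∅: f^{-1}(U) = ∅ ∈ τ_X ✓.
  U = {40}: f^{-1}(U) = {k, l, m} ∈ τ_X ✓.
  U = {41}: f^{-1}(U) = {j} ∈ τ_X ✓.
  U = {40, 41}: f^{-1}(U) = {j, k, l, m} ∈ τ_X ✓.
Every preimage lies in τ_X, so f IS continuous.


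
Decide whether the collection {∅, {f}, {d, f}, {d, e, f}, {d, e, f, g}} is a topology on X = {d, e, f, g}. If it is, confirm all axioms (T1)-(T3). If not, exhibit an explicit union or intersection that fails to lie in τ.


τ IS a topology on X.

Axiom (T1): ∅ ∈ τ? Yes; X ∈ τ? Yes.
Axiom (T2/T3): check pairwise unions and intersections of members of τ.
All pairwise intersections and unions checked — each lies in τ. Therefore τ satisfies (T1), (T2), (T3): it IS a topology on X.


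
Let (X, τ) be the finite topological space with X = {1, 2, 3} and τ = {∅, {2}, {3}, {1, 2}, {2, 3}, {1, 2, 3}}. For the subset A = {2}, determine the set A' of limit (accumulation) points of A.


A' = {1}

For each x ∈ X, list the open sets U ∈ τ with x ∈ U, then check whether U ∩ (A ∖ {x}) ≠ ∅ for every such U.
  x = 1: opens ∋ x are {1, 2}, {1, 2, 3}; each meets A ∖ {1}, so x IS a limit point.
  x = 2: open {2} ∋ x has {2} ∩ (A ∖ {2}) = ∅, so x is NOT a limit point.
  x = 3: open {3} ∋ x has {3} ∩ (A ∖ {3}) = ∅, so x is NOT a limit point.
Collecting: A' = {1}.


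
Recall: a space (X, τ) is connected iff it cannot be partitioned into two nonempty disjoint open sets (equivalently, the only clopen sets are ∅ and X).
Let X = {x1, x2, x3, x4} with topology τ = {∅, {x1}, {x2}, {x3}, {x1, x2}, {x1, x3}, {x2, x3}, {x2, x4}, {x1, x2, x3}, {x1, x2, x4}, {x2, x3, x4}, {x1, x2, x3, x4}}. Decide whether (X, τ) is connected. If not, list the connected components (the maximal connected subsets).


(X, τ) is disconnected; components = [{x1}, {x3}, {x2, x4}].

Find clopen sets (U ∈ τ with X ∖ U ∈ τ):
  U = ∅, X ∖ U = {x1, x2, x3, x4} — both open, so U is clopen.
  U = {x1}, X ∖ U = {x2, x3, x4} — both open, so U is clopen.
  U = {x3}, X ∖ U = {x1, x2, x4} — both open, so U is clopen.
  U = {x1, x3}, X ∖ U = {x2, x4} — both open, so U is clopen.
  U = {x2, x4}, X ∖ U = {x1, x3} — both open, so U is clopen.
  U = {x1, x2, x4}, X ∖ U = {x3} — both open, so U is clopen.
  U = {x2, x3, x4}, X ∖ U = {x1} — both open, so U is clopen.
  U = {x1, x2, x3, x4}, X ∖ U = ∅ — both open, so U is clopen.
Nontrivial clopen(s) exist: e.g. {x1, x3}. So (X, τ) is disconnected.
Compute connected components by grouping points that agree on all clopens:
  component: {x1}
  component: {x3}
  component: {x2, x4}


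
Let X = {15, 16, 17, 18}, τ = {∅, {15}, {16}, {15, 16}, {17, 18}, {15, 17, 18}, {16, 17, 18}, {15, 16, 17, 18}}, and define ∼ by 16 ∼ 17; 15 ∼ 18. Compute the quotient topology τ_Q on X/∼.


X/∼ = {[15=18], [16=17]}; |τ_Q| = 2.

Equivalence classes: [15=18], [16=17].
Quotient map π: X → X/∼ sends 15 ↦ [15=18], 16 ↦ [16=17], 17 ↦ [16=17], 18 ↦ [15=18].
For each subset V ⊆ X/∼, compute π^{-1}(V) ⊆ X and check whether π^{-1}(V) ∈ τ. V is open in τ_Q iff π^{-1}(V) ∈ τ.
  V = {}: π^{-1}(V) = ∅ ∈ τ ✓.
  V = {[15=18]}: π^{-1}(V) = {15, 18} ∉ τ ✗.
  V = {[16=17]}: π^{-1}(V) = {16, 17} ∉ τ ✗.
  V = {[15=18], [16=17]}: π^{-1}(V) = {15, 16, 17, 18} ∈ τ ✓.
Open sets in the quotient: τ_Q = {{}, {[15=18], [16=17]}} (2 elements).


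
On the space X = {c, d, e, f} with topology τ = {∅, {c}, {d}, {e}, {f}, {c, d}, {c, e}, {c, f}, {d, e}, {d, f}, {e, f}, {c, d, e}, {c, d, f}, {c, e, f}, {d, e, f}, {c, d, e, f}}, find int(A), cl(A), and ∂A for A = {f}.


int(A) = {f}, cl(A) = {f}, ∂A = ∅.

Closed sets in (X, τ) are complements of opens:
  closed(X, τ) = {∅, {c}, {d}, {e}, {f}, {c, d}, {c, e}, {c, f}, {d, e}, {d, f}, {e, f}, {c, d, e}, {c, d, f}, {c, e, f}, {d, e, f}, {c, d, e, f}}.
int(A) = ⋃ {U ∈ τ : U ⊆ A}. Opens contained in A: ∅, {f}.
Taking the union of these: int(A) = {f}.
cl(A) = ⋂ {C closed : A ⊆ C}. Closed sets containing A: {f}, {c, f}, {d, f}, {e, f}, {c, d, f}, {c, e, f}, {d, e, f}, {c, d, e, f}.
Intersecting these: cl(A) = {f}.
∂A = cl(A) ∖ int(A) = {f} ∖ {f} = ∅.


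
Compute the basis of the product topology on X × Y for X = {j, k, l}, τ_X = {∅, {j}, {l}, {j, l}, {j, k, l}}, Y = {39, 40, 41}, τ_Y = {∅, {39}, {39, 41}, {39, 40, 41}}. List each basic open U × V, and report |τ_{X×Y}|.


Basis B = {∅ × ∅, {j} × {39}, {l} × {39}, {j} × {39, 41}, {j, l} × {39}, {l} × {39, 41}, {j} × {39, 40, 41}, {j, k, l} × {39}, {l} × {39, 40, 41}, {j, l} × {39, 41}, {j, l} × {39, 40, 41}, {j, k, l} × {39, 41}, {j, k, l} × {39, 40, 41}}; |τ_{X×Y}| = 30.

Enumerate products U × V with U ∈ τ_X, V ∈ τ_Y (deduplicated):
  ∅ × ∅ = {} (∅)
  {j} × {39} = {(j,39)}
  {l} × {39} = {(l,39)}
  {j} × {39, 41} = {(j,39), (j,41)}
  {j, l} × {39} = {(j,39), (l,39)}
  {l} × {39, 41} = {(l,39), (l,41)}
  {j} × {39, 40, 41} = {(j,39), (j,40), (j,41)}
  {j, k, l} × {39} = {(j,39), (k,39), (l,39)}
  {l} × {39, 40, 41} = {(l,39), (l,40), (l,41)}
  {j, l} × {39, 41} = {(j,39), (j,41), (l,39), (l,41)}
  {j, l} × {39, 40, 41} = {(j,39), (j,40), (j,41), (l,39), (l,40), (l,41)}
  {j, k, l} × {39, 41} = {(j,39), (j,41), (k,39), (k,41), (l,39), (l,41)}
  {j, k, l} × {39, 40, 41} = {(j,39), (j,40), (j,41), (k,39), (k,40), (k,41), (l,39), (l,40), (l,41)}
These 13 distinct sets form the basis B.
Close under arbitrary unions to get τ_{X×Y}; counting gives |τ_{X×Y}| = 30.


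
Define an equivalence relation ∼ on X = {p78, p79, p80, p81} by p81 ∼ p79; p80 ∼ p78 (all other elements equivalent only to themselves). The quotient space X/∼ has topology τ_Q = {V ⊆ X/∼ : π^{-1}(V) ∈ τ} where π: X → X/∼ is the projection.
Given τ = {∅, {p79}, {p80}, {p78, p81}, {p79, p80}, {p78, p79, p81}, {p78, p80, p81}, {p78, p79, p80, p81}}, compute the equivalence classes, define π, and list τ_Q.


X/∼ = {[p78=p80], [p79=p81]}; |τ_Q| = 2.

Equivalence classes: [p78=p80], [p79=p81].
Quotient map π: X → X/∼ sends p78 ↦ [p78=p80], p79 ↦ [p79=p81], p80 ↦ [p78=p80], p81 ↦ [p79=p81].
For each subset V ⊆ X/∼, compute π^{-1}(V) ⊆ X and check whether π^{-1}(V) ∈ τ. V is open in τ_Q iff π^{-1}(V) ∈ τ.
  V = {}: π^{-1}(V) = ∅ ∈ τ ✓.
  V = {[p78=p80]}: π^{-1}(V) = {p78, p80} ∉ τ ✗.
  V = {[p79=p81]}: π^{-1}(V) = {p79, p81} ∉ τ ✗.
  V = {[p78=p80], [p79=p81]}: π^{-1}(V) = {p78, p79, p80, p81} ∈ τ ✓.
Open sets in the quotient: τ_Q = {{}, {[p78=p80], [p79=p81]}} (2 elements).


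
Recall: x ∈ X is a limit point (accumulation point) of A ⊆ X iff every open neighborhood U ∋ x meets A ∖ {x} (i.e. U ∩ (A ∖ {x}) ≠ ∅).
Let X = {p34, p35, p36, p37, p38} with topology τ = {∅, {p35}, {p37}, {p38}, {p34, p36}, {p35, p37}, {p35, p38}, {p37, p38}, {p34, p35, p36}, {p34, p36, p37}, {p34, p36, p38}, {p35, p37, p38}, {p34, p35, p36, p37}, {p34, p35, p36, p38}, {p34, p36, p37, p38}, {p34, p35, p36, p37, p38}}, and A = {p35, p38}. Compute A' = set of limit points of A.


A' = ∅

For each x ∈ X, list the open sets U ∈ τ with x ∈ U, then check whether U ∩ (A ∖ {x}) ≠ ∅ for every such U.
  x = p34: open {p34, p36} ∋ x has {p34, p36} ∩ (A ∖ {p34}) = ∅, so x is NOT a limit point.
  x = p35: open {p35} ∋ x has {p35} ∩ (A ∖ {p35}) = ∅, so x is NOT a limit point.
  x = p36: open {p34, p36} ∋ x has {p34, p36} ∩ (A ∖ {p36}) = ∅, so x is NOT a limit point.
  x = p37: open {p37} ∋ x has {p37} ∩ (A ∖ {p37}) = ∅, so x is NOT a limit point.
  x = p38: open {p38} ∋ x has {p38} ∩ (A ∖ {p38}) = ∅, so x is NOT a limit point.
Collecting: A' = ∅.


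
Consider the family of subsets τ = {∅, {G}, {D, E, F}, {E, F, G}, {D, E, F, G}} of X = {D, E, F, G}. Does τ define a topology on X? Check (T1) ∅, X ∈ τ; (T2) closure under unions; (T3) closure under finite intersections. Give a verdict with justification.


τ is NOT a topology on X.

Axiom (T1): ∅ ∈ τ? Yes; X ∈ τ? Yes.
Axiom (T2/T3): check pairwise unions and intersections of members of τ.
Counterexample for (T3): {D, E, F} ∩ {E, F, G} = {E, F} ∉ τ. Therefore τ is NOT a topology.
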